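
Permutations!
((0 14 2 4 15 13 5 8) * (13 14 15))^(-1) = (0 8 5 13 4 2 14 15) = [8, 1, 14, 3, 2, 13, 6, 7, 5, 9, 10, 11, 12, 4, 15, 0]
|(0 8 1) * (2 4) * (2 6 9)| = |(0 8 1)(2 4 6 9)| = 12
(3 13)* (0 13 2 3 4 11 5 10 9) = (0 13 4 11 5 10 9)(2 3) = [13, 1, 3, 2, 11, 10, 6, 7, 8, 0, 9, 5, 12, 4]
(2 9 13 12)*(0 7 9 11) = (0 7 9 13 12 2 11) = [7, 1, 11, 3, 4, 5, 6, 9, 8, 13, 10, 0, 2, 12]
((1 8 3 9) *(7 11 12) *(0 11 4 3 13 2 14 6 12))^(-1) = [11, 9, 13, 4, 7, 5, 14, 12, 1, 3, 10, 0, 6, 8, 2] = (0 11)(1 9 3 4 7 12 6 14 2 13 8)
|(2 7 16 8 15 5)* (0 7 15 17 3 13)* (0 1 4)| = 9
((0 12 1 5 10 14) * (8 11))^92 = [1, 10, 2, 3, 4, 14, 6, 7, 8, 9, 0, 11, 5, 13, 12] = (0 1 10)(5 14 12)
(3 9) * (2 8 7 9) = (2 8 7 9 3) = [0, 1, 8, 2, 4, 5, 6, 9, 7, 3]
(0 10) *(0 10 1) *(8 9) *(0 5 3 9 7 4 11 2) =(0 1 5 3 9 8 7 4 11 2) =[1, 5, 0, 9, 11, 3, 6, 4, 7, 8, 10, 2]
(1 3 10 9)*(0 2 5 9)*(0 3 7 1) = (0 2 5 9)(1 7)(3 10) = [2, 7, 5, 10, 4, 9, 6, 1, 8, 0, 3]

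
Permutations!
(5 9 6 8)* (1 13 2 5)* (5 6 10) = [0, 13, 6, 3, 4, 9, 8, 7, 1, 10, 5, 11, 12, 2] = (1 13 2 6 8)(5 9 10)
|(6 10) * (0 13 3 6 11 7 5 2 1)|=|(0 13 3 6 10 11 7 5 2 1)|=10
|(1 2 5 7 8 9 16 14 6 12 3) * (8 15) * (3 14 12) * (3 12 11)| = 30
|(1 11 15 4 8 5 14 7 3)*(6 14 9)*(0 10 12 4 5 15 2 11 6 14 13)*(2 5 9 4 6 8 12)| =63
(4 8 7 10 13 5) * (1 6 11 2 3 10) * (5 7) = (1 6 11 2 3 10 13 7)(4 8 5) = [0, 6, 3, 10, 8, 4, 11, 1, 5, 9, 13, 2, 12, 7]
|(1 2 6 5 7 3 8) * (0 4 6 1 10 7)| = |(0 4 6 5)(1 2)(3 8 10 7)| = 4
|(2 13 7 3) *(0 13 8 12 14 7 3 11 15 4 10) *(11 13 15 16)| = |(0 15 4 10)(2 8 12 14 7 13 3)(11 16)| = 28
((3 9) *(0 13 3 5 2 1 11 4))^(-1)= (0 4 11 1 2 5 9 3 13)= [4, 2, 5, 13, 11, 9, 6, 7, 8, 3, 10, 1, 12, 0]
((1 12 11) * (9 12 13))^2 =(1 9 11 13 12) =[0, 9, 2, 3, 4, 5, 6, 7, 8, 11, 10, 13, 1, 12]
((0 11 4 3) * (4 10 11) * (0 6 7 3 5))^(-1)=[5, 1, 2, 7, 0, 4, 3, 6, 8, 9, 11, 10]=(0 5 4)(3 7 6)(10 11)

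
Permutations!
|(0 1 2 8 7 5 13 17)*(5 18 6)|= 10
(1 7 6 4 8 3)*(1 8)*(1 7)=(3 8)(4 7 6)=[0, 1, 2, 8, 7, 5, 4, 6, 3]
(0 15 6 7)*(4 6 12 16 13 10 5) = [15, 1, 2, 3, 6, 4, 7, 0, 8, 9, 5, 11, 16, 10, 14, 12, 13] = (0 15 12 16 13 10 5 4 6 7)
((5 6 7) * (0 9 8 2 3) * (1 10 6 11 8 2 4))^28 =[0, 5, 2, 3, 7, 1, 8, 4, 6, 9, 11, 10] =(1 5)(4 7)(6 8)(10 11)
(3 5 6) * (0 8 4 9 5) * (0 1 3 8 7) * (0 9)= (0 7 9 5 6 8 4)(1 3)= [7, 3, 2, 1, 0, 6, 8, 9, 4, 5]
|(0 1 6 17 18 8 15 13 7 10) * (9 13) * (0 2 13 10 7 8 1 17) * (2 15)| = 15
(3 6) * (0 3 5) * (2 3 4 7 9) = (0 4 7 9 2 3 6 5) = [4, 1, 3, 6, 7, 0, 5, 9, 8, 2]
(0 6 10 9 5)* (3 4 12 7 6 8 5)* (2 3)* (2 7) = [8, 1, 3, 4, 12, 0, 10, 6, 5, 7, 9, 11, 2] = (0 8 5)(2 3 4 12)(6 10 9 7)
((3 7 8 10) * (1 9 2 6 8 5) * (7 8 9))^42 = (10) = [0, 1, 2, 3, 4, 5, 6, 7, 8, 9, 10]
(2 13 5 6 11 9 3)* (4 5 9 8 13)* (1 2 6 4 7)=(1 2 7)(3 6 11 8 13 9)(4 5)=[0, 2, 7, 6, 5, 4, 11, 1, 13, 3, 10, 8, 12, 9]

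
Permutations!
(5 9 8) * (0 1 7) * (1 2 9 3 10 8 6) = [2, 7, 9, 10, 4, 3, 1, 0, 5, 6, 8] = (0 2 9 6 1 7)(3 10 8 5)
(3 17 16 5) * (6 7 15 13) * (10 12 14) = (3 17 16 5)(6 7 15 13)(10 12 14) = [0, 1, 2, 17, 4, 3, 7, 15, 8, 9, 12, 11, 14, 6, 10, 13, 5, 16]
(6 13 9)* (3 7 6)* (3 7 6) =(3 6 13 9 7) =[0, 1, 2, 6, 4, 5, 13, 3, 8, 7, 10, 11, 12, 9]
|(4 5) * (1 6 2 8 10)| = 10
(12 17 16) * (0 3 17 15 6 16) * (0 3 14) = [14, 1, 2, 17, 4, 5, 16, 7, 8, 9, 10, 11, 15, 13, 0, 6, 12, 3] = (0 14)(3 17)(6 16 12 15)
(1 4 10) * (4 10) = (1 10) = [0, 10, 2, 3, 4, 5, 6, 7, 8, 9, 1]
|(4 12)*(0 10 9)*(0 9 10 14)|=|(0 14)(4 12)|=2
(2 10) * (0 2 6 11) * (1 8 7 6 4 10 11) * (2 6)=[6, 8, 11, 3, 10, 5, 1, 2, 7, 9, 4, 0]=(0 6 1 8 7 2 11)(4 10)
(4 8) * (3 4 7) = (3 4 8 7) = [0, 1, 2, 4, 8, 5, 6, 3, 7]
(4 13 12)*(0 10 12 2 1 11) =[10, 11, 1, 3, 13, 5, 6, 7, 8, 9, 12, 0, 4, 2] =(0 10 12 4 13 2 1 11)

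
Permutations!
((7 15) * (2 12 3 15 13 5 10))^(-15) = (2 12 3 15 7 13 5 10) = [0, 1, 12, 15, 4, 10, 6, 13, 8, 9, 2, 11, 3, 5, 14, 7]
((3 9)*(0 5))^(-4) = (9) = [0, 1, 2, 3, 4, 5, 6, 7, 8, 9]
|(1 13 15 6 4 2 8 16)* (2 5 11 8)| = 9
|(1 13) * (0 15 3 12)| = 4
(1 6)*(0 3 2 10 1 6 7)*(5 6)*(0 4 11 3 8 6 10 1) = (0 8 6 5 10)(1 7 4 11 3 2) = [8, 7, 1, 2, 11, 10, 5, 4, 6, 9, 0, 3]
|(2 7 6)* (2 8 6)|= 2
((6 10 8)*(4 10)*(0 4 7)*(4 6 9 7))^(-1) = (0 7 9 8 10 4 6) = [7, 1, 2, 3, 6, 5, 0, 9, 10, 8, 4]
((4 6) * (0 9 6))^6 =(0 6)(4 9) =[6, 1, 2, 3, 9, 5, 0, 7, 8, 4]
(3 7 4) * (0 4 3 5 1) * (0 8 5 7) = [4, 8, 2, 0, 7, 1, 6, 3, 5] = (0 4 7 3)(1 8 5)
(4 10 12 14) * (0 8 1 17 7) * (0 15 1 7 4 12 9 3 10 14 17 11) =(0 8 7 15 1 11)(3 10 9)(4 14 12 17) =[8, 11, 2, 10, 14, 5, 6, 15, 7, 3, 9, 0, 17, 13, 12, 1, 16, 4]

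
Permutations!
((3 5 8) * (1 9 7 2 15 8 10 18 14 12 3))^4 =[0, 15, 9, 14, 4, 12, 6, 1, 2, 8, 3, 11, 18, 13, 10, 7, 16, 17, 5] =(1 15 7)(2 9 8)(3 14 10)(5 12 18)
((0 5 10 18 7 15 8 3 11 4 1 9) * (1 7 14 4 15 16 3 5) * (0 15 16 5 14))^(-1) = (0 18 10 5 7 4 14 8 15 9 1)(3 16 11) = [18, 0, 2, 16, 14, 7, 6, 4, 15, 1, 5, 3, 12, 13, 8, 9, 11, 17, 10]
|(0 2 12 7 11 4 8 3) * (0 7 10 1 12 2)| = |(1 12 10)(3 7 11 4 8)| = 15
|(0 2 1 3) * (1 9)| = 5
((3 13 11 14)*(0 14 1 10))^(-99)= (0 10 1 11 13 3 14)= [10, 11, 2, 14, 4, 5, 6, 7, 8, 9, 1, 13, 12, 3, 0]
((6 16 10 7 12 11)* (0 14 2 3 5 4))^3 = [3, 1, 4, 0, 2, 14, 7, 6, 8, 9, 11, 10, 16, 13, 5, 15, 12] = (0 3)(2 4)(5 14)(6 7)(10 11)(12 16)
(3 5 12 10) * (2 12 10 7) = (2 12 7)(3 5 10) = [0, 1, 12, 5, 4, 10, 6, 2, 8, 9, 3, 11, 7]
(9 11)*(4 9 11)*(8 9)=(11)(4 8 9)=[0, 1, 2, 3, 8, 5, 6, 7, 9, 4, 10, 11]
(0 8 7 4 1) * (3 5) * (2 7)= (0 8 2 7 4 1)(3 5)= [8, 0, 7, 5, 1, 3, 6, 4, 2]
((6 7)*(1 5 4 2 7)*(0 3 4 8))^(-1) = [8, 6, 4, 0, 3, 1, 7, 2, 5] = (0 8 5 1 6 7 2 4 3)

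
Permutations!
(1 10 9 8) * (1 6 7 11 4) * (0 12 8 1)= (0 12 8 6 7 11 4)(1 10 9)= [12, 10, 2, 3, 0, 5, 7, 11, 6, 1, 9, 4, 8]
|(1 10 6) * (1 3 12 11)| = 6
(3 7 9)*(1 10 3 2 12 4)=(1 10 3 7 9 2 12 4)=[0, 10, 12, 7, 1, 5, 6, 9, 8, 2, 3, 11, 4]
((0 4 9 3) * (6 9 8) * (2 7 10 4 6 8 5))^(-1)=[3, 1, 5, 9, 10, 4, 0, 2, 8, 6, 7]=(0 3 9 6)(2 5 4 10 7)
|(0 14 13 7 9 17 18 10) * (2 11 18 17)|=9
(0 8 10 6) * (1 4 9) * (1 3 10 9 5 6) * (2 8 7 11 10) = (0 7 11 10 1 4 5 6)(2 8 9 3) = [7, 4, 8, 2, 5, 6, 0, 11, 9, 3, 1, 10]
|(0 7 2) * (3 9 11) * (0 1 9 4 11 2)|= |(0 7)(1 9 2)(3 4 11)|= 6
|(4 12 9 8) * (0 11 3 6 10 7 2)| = 28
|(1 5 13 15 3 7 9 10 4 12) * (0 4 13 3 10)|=|(0 4 12 1 5 3 7 9)(10 13 15)|=24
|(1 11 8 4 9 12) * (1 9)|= |(1 11 8 4)(9 12)|= 4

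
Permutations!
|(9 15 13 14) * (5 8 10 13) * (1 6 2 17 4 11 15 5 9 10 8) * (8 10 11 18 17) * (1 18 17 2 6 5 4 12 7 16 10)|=55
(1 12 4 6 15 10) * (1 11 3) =[0, 12, 2, 1, 6, 5, 15, 7, 8, 9, 11, 3, 4, 13, 14, 10] =(1 12 4 6 15 10 11 3)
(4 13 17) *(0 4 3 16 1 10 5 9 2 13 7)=(0 4 7)(1 10 5 9 2 13 17 3 16)=[4, 10, 13, 16, 7, 9, 6, 0, 8, 2, 5, 11, 12, 17, 14, 15, 1, 3]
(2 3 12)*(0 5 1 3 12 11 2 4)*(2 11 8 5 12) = [12, 3, 2, 8, 0, 1, 6, 7, 5, 9, 10, 11, 4] = (0 12 4)(1 3 8 5)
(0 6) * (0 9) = (0 6 9) = [6, 1, 2, 3, 4, 5, 9, 7, 8, 0]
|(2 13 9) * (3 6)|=|(2 13 9)(3 6)|=6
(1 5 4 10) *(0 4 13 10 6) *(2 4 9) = (0 9 2 4 6)(1 5 13 10) = [9, 5, 4, 3, 6, 13, 0, 7, 8, 2, 1, 11, 12, 10]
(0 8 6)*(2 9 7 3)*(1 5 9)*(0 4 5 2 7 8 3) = [3, 2, 1, 7, 5, 9, 4, 0, 6, 8] = (0 3 7)(1 2)(4 5 9 8 6)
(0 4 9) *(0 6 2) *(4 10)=(0 10 4 9 6 2)=[10, 1, 0, 3, 9, 5, 2, 7, 8, 6, 4]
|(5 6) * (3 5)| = 3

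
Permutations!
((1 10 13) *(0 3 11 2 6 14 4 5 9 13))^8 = (0 9 6)(1 4 11)(2 10 5)(3 13 14) = [9, 4, 10, 13, 11, 2, 0, 7, 8, 6, 5, 1, 12, 14, 3]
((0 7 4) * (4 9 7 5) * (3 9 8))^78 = [0, 1, 2, 7, 4, 5, 6, 3, 9, 8] = (3 7)(8 9)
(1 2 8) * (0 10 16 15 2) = [10, 0, 8, 3, 4, 5, 6, 7, 1, 9, 16, 11, 12, 13, 14, 2, 15] = (0 10 16 15 2 8 1)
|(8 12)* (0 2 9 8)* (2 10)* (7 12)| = 7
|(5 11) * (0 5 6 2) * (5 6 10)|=3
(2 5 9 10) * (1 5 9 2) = (1 5 2 9 10) = [0, 5, 9, 3, 4, 2, 6, 7, 8, 10, 1]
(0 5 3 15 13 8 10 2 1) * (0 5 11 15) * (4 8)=(0 11 15 13 4 8 10 2 1 5 3)=[11, 5, 1, 0, 8, 3, 6, 7, 10, 9, 2, 15, 12, 4, 14, 13]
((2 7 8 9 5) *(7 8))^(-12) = (9) = [0, 1, 2, 3, 4, 5, 6, 7, 8, 9]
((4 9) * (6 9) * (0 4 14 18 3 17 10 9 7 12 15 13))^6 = (18)(0 13 15 12 7 6 4) = [13, 1, 2, 3, 0, 5, 4, 6, 8, 9, 10, 11, 7, 15, 14, 12, 16, 17, 18]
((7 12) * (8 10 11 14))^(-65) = (7 12)(8 14 11 10) = [0, 1, 2, 3, 4, 5, 6, 12, 14, 9, 8, 10, 7, 13, 11]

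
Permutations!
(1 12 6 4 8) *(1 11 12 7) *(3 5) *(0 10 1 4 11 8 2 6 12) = (12)(0 10 1 7 4 2 6 11)(3 5) = [10, 7, 6, 5, 2, 3, 11, 4, 8, 9, 1, 0, 12]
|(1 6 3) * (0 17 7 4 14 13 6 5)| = |(0 17 7 4 14 13 6 3 1 5)| = 10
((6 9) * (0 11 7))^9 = [0, 1, 2, 3, 4, 5, 9, 7, 8, 6, 10, 11] = (11)(6 9)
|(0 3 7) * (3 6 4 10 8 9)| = 8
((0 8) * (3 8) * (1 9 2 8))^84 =(9) =[0, 1, 2, 3, 4, 5, 6, 7, 8, 9]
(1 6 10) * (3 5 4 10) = (1 6 3 5 4 10) = [0, 6, 2, 5, 10, 4, 3, 7, 8, 9, 1]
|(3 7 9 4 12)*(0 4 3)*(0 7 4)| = |(3 4 12 7 9)| = 5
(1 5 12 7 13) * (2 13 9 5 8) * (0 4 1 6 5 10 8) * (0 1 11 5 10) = (0 4 11 5 12 7 9)(2 13 6 10 8) = [4, 1, 13, 3, 11, 12, 10, 9, 2, 0, 8, 5, 7, 6]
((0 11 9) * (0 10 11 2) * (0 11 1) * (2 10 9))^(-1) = (0 1 10)(2 11) = [1, 10, 11, 3, 4, 5, 6, 7, 8, 9, 0, 2]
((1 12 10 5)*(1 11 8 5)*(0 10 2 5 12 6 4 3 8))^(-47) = (0 2 3 1 11 12 4 10 5 8 6) = [2, 11, 3, 1, 10, 8, 0, 7, 6, 9, 5, 12, 4]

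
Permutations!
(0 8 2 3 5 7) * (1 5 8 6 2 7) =[6, 5, 3, 8, 4, 1, 2, 0, 7] =(0 6 2 3 8 7)(1 5)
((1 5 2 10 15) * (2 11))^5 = (1 15 10 2 11 5) = [0, 15, 11, 3, 4, 1, 6, 7, 8, 9, 2, 5, 12, 13, 14, 10]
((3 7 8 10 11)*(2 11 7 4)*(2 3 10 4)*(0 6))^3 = (0 6)(2 7 3 10 4 11 8) = [6, 1, 7, 10, 11, 5, 0, 3, 2, 9, 4, 8]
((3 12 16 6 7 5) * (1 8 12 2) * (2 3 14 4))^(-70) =(16) =[0, 1, 2, 3, 4, 5, 6, 7, 8, 9, 10, 11, 12, 13, 14, 15, 16]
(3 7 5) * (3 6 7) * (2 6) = [0, 1, 6, 3, 4, 2, 7, 5] = (2 6 7 5)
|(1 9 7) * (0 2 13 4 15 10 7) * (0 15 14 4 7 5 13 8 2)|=|(1 9 15 10 5 13 7)(2 8)(4 14)|=14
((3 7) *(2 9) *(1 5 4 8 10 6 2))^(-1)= (1 9 2 6 10 8 4 5)(3 7)= [0, 9, 6, 7, 5, 1, 10, 3, 4, 2, 8]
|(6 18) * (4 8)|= |(4 8)(6 18)|= 2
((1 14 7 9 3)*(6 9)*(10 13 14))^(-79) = (1 10 13 14 7 6 9 3) = [0, 10, 2, 1, 4, 5, 9, 6, 8, 3, 13, 11, 12, 14, 7]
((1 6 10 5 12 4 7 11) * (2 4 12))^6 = [0, 7, 10, 3, 5, 6, 11, 2, 8, 9, 1, 4, 12] = (12)(1 7 2 10)(4 5 6 11)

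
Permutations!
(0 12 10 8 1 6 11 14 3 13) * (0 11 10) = [12, 6, 2, 13, 4, 5, 10, 7, 1, 9, 8, 14, 0, 11, 3] = (0 12)(1 6 10 8)(3 13 11 14)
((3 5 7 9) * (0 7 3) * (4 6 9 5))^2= [5, 1, 2, 6, 9, 4, 0, 3, 8, 7]= (0 5 4 9 7 3 6)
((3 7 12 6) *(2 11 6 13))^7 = (13) = [0, 1, 2, 3, 4, 5, 6, 7, 8, 9, 10, 11, 12, 13]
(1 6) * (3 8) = [0, 6, 2, 8, 4, 5, 1, 7, 3] = (1 6)(3 8)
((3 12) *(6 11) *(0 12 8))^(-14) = (0 3)(8 12) = [3, 1, 2, 0, 4, 5, 6, 7, 12, 9, 10, 11, 8]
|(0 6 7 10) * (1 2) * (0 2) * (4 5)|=|(0 6 7 10 2 1)(4 5)|=6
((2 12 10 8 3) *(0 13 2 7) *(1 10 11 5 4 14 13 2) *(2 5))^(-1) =(0 7 3 8 10 1 13 14 4 5)(2 11 12) =[7, 13, 11, 8, 5, 0, 6, 3, 10, 9, 1, 12, 2, 14, 4]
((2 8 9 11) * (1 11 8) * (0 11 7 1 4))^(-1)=(0 4 2 11)(1 7)(8 9)=[4, 7, 11, 3, 2, 5, 6, 1, 9, 8, 10, 0]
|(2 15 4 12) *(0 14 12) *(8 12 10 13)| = 9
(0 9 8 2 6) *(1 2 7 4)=(0 9 8 7 4 1 2 6)=[9, 2, 6, 3, 1, 5, 0, 4, 7, 8]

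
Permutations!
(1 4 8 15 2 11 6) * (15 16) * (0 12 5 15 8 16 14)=(0 12 5 15 2 11 6 1 4 16 8 14)=[12, 4, 11, 3, 16, 15, 1, 7, 14, 9, 10, 6, 5, 13, 0, 2, 8]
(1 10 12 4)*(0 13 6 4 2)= (0 13 6 4 1 10 12 2)= [13, 10, 0, 3, 1, 5, 4, 7, 8, 9, 12, 11, 2, 6]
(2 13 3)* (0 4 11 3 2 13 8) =(0 4 11 3 13 2 8) =[4, 1, 8, 13, 11, 5, 6, 7, 0, 9, 10, 3, 12, 2]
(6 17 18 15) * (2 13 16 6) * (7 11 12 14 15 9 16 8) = (2 13 8 7 11 12 14 15)(6 17 18 9 16) = [0, 1, 13, 3, 4, 5, 17, 11, 7, 16, 10, 12, 14, 8, 15, 2, 6, 18, 9]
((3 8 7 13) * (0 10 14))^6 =(14)(3 7)(8 13) =[0, 1, 2, 7, 4, 5, 6, 3, 13, 9, 10, 11, 12, 8, 14]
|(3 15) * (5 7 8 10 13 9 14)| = 14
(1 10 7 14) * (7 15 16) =(1 10 15 16 7 14) =[0, 10, 2, 3, 4, 5, 6, 14, 8, 9, 15, 11, 12, 13, 1, 16, 7]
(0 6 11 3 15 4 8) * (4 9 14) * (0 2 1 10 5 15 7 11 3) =(0 6 3 7 11)(1 10 5 15 9 14 4 8 2) =[6, 10, 1, 7, 8, 15, 3, 11, 2, 14, 5, 0, 12, 13, 4, 9]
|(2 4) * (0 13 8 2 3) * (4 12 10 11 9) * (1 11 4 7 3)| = 12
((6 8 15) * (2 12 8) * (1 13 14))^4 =(1 13 14)(2 6 15 8 12) =[0, 13, 6, 3, 4, 5, 15, 7, 12, 9, 10, 11, 2, 14, 1, 8]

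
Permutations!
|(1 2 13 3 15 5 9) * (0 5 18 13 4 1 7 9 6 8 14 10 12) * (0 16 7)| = |(0 5 6 8 14 10 12 16 7 9)(1 2 4)(3 15 18 13)| = 60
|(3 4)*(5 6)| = 2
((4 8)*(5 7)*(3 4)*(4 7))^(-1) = (3 8 4 5 7) = [0, 1, 2, 8, 5, 7, 6, 3, 4]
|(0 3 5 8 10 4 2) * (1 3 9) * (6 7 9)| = |(0 6 7 9 1 3 5 8 10 4 2)| = 11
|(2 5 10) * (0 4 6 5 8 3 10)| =|(0 4 6 5)(2 8 3 10)| =4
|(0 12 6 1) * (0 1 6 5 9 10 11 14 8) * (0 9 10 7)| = 9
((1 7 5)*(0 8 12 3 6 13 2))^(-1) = (0 2 13 6 3 12 8)(1 5 7) = [2, 5, 13, 12, 4, 7, 3, 1, 0, 9, 10, 11, 8, 6]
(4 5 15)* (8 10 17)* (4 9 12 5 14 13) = (4 14 13)(5 15 9 12)(8 10 17) = [0, 1, 2, 3, 14, 15, 6, 7, 10, 12, 17, 11, 5, 4, 13, 9, 16, 8]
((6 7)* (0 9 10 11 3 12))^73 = (0 9 10 11 3 12)(6 7) = [9, 1, 2, 12, 4, 5, 7, 6, 8, 10, 11, 3, 0]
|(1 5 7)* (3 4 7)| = |(1 5 3 4 7)| = 5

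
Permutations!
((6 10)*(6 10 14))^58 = (14) = [0, 1, 2, 3, 4, 5, 6, 7, 8, 9, 10, 11, 12, 13, 14]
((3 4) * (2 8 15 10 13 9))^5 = (2 9 13 10 15 8)(3 4) = [0, 1, 9, 4, 3, 5, 6, 7, 2, 13, 15, 11, 12, 10, 14, 8]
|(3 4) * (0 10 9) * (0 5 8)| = 10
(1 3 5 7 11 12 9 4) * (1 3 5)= (1 5 7 11 12 9 4 3)= [0, 5, 2, 1, 3, 7, 6, 11, 8, 4, 10, 12, 9]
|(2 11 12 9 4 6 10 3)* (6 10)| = |(2 11 12 9 4 10 3)| = 7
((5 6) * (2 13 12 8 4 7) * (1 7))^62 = (1 4 8 12 13 2 7) = [0, 4, 7, 3, 8, 5, 6, 1, 12, 9, 10, 11, 13, 2]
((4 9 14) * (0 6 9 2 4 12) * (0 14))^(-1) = (0 9 6)(2 4)(12 14) = [9, 1, 4, 3, 2, 5, 0, 7, 8, 6, 10, 11, 14, 13, 12]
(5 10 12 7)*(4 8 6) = (4 8 6)(5 10 12 7) = [0, 1, 2, 3, 8, 10, 4, 5, 6, 9, 12, 11, 7]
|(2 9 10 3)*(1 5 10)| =6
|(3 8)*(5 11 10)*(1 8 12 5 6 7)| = |(1 8 3 12 5 11 10 6 7)| = 9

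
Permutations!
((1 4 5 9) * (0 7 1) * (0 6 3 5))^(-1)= [4, 7, 2, 6, 1, 3, 9, 0, 8, 5]= (0 4 1 7)(3 6 9 5)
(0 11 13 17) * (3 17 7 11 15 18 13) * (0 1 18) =(0 15)(1 18 13 7 11 3 17) =[15, 18, 2, 17, 4, 5, 6, 11, 8, 9, 10, 3, 12, 7, 14, 0, 16, 1, 13]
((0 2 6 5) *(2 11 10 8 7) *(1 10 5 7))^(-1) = (0 5 11)(1 8 10)(2 7 6) = [5, 8, 7, 3, 4, 11, 2, 6, 10, 9, 1, 0]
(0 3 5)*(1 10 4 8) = (0 3 5)(1 10 4 8) = [3, 10, 2, 5, 8, 0, 6, 7, 1, 9, 4]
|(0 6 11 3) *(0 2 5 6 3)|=|(0 3 2 5 6 11)|=6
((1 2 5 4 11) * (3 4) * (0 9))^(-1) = (0 9)(1 11 4 3 5 2) = [9, 11, 1, 5, 3, 2, 6, 7, 8, 0, 10, 4]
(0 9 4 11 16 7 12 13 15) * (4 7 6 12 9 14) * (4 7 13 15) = [14, 1, 2, 3, 11, 5, 12, 9, 8, 13, 10, 16, 15, 4, 7, 0, 6] = (0 14 7 9 13 4 11 16 6 12 15)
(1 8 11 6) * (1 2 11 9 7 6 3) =(1 8 9 7 6 2 11 3) =[0, 8, 11, 1, 4, 5, 2, 6, 9, 7, 10, 3]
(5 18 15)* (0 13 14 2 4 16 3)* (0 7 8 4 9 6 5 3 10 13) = [0, 1, 9, 7, 16, 18, 5, 8, 4, 6, 13, 11, 12, 14, 2, 3, 10, 17, 15] = (2 9 6 5 18 15 3 7 8 4 16 10 13 14)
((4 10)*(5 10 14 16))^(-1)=(4 10 5 16 14)=[0, 1, 2, 3, 10, 16, 6, 7, 8, 9, 5, 11, 12, 13, 4, 15, 14]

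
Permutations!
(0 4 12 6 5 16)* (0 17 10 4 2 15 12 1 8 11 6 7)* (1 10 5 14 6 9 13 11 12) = (0 2 15 1 8 12 7)(4 10)(5 16 17)(6 14)(9 13 11) = [2, 8, 15, 3, 10, 16, 14, 0, 12, 13, 4, 9, 7, 11, 6, 1, 17, 5]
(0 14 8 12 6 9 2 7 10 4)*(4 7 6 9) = (0 14 8 12 9 2 6 4)(7 10) = [14, 1, 6, 3, 0, 5, 4, 10, 12, 2, 7, 11, 9, 13, 8]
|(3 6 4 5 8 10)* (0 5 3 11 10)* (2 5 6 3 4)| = 10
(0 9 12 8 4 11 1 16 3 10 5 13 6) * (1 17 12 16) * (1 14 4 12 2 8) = (0 9 16 3 10 5 13 6)(1 14 4 11 17 2 8 12) = [9, 14, 8, 10, 11, 13, 0, 7, 12, 16, 5, 17, 1, 6, 4, 15, 3, 2]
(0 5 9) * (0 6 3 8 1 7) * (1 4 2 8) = (0 5 9 6 3 1 7)(2 8 4) = [5, 7, 8, 1, 2, 9, 3, 0, 4, 6]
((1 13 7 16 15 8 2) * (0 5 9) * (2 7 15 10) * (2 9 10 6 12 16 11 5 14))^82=(0 10 11 8 13 2)(1 14 9 5 7 15)(6 12 16)=[10, 14, 0, 3, 4, 7, 12, 15, 13, 5, 11, 8, 16, 2, 9, 1, 6]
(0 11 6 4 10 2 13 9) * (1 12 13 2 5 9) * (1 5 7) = [11, 12, 2, 3, 10, 9, 4, 1, 8, 0, 7, 6, 13, 5] = (0 11 6 4 10 7 1 12 13 5 9)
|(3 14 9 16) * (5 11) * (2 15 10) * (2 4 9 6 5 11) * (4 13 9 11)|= 10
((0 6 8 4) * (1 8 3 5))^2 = (0 3 1 4 6 5 8) = [3, 4, 2, 1, 6, 8, 5, 7, 0]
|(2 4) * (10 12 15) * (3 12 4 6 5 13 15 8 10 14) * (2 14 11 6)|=|(3 12 8 10 4 14)(5 13 15 11 6)|=30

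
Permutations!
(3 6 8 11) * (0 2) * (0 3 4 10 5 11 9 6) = [2, 1, 3, 0, 10, 11, 8, 7, 9, 6, 5, 4] = (0 2 3)(4 10 5 11)(6 8 9)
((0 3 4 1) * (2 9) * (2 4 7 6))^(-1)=(0 1 4 9 2 6 7 3)=[1, 4, 6, 0, 9, 5, 7, 3, 8, 2]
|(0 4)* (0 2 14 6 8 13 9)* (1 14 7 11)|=|(0 4 2 7 11 1 14 6 8 13 9)|=11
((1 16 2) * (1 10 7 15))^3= (1 10)(2 15)(7 16)= [0, 10, 15, 3, 4, 5, 6, 16, 8, 9, 1, 11, 12, 13, 14, 2, 7]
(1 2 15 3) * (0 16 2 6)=(0 16 2 15 3 1 6)=[16, 6, 15, 1, 4, 5, 0, 7, 8, 9, 10, 11, 12, 13, 14, 3, 2]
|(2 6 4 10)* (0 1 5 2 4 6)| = 4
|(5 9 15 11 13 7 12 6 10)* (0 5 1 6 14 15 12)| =9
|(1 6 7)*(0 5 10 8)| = |(0 5 10 8)(1 6 7)| = 12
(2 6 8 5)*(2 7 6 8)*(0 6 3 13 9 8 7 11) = (0 6 2 7 3 13 9 8 5 11) = [6, 1, 7, 13, 4, 11, 2, 3, 5, 8, 10, 0, 12, 9]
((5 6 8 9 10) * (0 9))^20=(0 10 6)(5 8 9)=[10, 1, 2, 3, 4, 8, 0, 7, 9, 5, 6]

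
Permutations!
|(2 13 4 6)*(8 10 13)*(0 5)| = 6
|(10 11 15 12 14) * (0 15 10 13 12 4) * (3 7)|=6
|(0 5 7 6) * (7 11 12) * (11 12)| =|(0 5 12 7 6)| =5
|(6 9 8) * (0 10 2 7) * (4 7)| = |(0 10 2 4 7)(6 9 8)| = 15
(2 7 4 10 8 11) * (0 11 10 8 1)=[11, 0, 7, 3, 8, 5, 6, 4, 10, 9, 1, 2]=(0 11 2 7 4 8 10 1)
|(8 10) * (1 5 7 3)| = 4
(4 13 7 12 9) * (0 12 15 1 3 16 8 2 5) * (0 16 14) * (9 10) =[12, 3, 5, 14, 13, 16, 6, 15, 2, 4, 9, 11, 10, 7, 0, 1, 8] =(0 12 10 9 4 13 7 15 1 3 14)(2 5 16 8)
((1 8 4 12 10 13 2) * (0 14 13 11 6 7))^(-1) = (0 7 6 11 10 12 4 8 1 2 13 14) = [7, 2, 13, 3, 8, 5, 11, 6, 1, 9, 12, 10, 4, 14, 0]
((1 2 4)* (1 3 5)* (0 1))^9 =(0 4)(1 3)(2 5) =[4, 3, 5, 1, 0, 2]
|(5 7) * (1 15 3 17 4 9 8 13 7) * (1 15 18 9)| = 11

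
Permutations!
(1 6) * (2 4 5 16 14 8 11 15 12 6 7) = (1 7 2 4 5 16 14 8 11 15 12 6) = [0, 7, 4, 3, 5, 16, 1, 2, 11, 9, 10, 15, 6, 13, 8, 12, 14]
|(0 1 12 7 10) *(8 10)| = |(0 1 12 7 8 10)| = 6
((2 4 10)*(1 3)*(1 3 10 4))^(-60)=(10)=[0, 1, 2, 3, 4, 5, 6, 7, 8, 9, 10]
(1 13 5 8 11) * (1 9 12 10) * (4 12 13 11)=(1 11 9 13 5 8 4 12 10)=[0, 11, 2, 3, 12, 8, 6, 7, 4, 13, 1, 9, 10, 5]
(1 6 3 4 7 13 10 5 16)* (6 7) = (1 7 13 10 5 16)(3 4 6) = [0, 7, 2, 4, 6, 16, 3, 13, 8, 9, 5, 11, 12, 10, 14, 15, 1]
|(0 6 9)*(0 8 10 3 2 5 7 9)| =14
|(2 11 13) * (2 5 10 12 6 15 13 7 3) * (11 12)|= |(2 12 6 15 13 5 10 11 7 3)|= 10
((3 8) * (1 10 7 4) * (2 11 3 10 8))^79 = (1 4 7 10 8)(2 11 3) = [0, 4, 11, 2, 7, 5, 6, 10, 1, 9, 8, 3]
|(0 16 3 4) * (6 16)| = |(0 6 16 3 4)| = 5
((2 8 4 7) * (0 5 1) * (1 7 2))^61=(0 5 7 1)(2 8 4)=[5, 0, 8, 3, 2, 7, 6, 1, 4]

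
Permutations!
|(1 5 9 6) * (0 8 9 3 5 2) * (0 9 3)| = 4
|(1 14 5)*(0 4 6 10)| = 12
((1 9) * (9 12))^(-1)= (1 9 12)= [0, 9, 2, 3, 4, 5, 6, 7, 8, 12, 10, 11, 1]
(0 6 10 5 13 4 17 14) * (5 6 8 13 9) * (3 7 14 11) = [8, 1, 2, 7, 17, 9, 10, 14, 13, 5, 6, 3, 12, 4, 0, 15, 16, 11] = (0 8 13 4 17 11 3 7 14)(5 9)(6 10)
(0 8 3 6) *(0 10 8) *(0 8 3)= (0 8)(3 6 10)= [8, 1, 2, 6, 4, 5, 10, 7, 0, 9, 3]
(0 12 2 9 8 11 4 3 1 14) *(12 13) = (0 13 12 2 9 8 11 4 3 1 14) = [13, 14, 9, 1, 3, 5, 6, 7, 11, 8, 10, 4, 2, 12, 0]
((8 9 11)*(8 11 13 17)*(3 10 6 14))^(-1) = (3 14 6 10)(8 17 13 9) = [0, 1, 2, 14, 4, 5, 10, 7, 17, 8, 3, 11, 12, 9, 6, 15, 16, 13]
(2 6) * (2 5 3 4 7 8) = (2 6 5 3 4 7 8) = [0, 1, 6, 4, 7, 3, 5, 8, 2]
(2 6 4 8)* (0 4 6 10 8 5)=(0 4 5)(2 10 8)=[4, 1, 10, 3, 5, 0, 6, 7, 2, 9, 8]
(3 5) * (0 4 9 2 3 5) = (0 4 9 2 3) = [4, 1, 3, 0, 9, 5, 6, 7, 8, 2]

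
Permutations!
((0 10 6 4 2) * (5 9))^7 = (0 6 2 10 4)(5 9) = [6, 1, 10, 3, 0, 9, 2, 7, 8, 5, 4]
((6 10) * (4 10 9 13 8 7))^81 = [0, 1, 2, 3, 13, 5, 7, 9, 6, 4, 8, 11, 12, 10] = (4 13 10 8 6 7 9)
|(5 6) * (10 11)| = 2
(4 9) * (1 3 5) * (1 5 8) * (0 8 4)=[8, 3, 2, 4, 9, 5, 6, 7, 1, 0]=(0 8 1 3 4 9)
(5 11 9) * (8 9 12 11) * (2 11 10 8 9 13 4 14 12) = (2 11)(4 14 12 10 8 13)(5 9) = [0, 1, 11, 3, 14, 9, 6, 7, 13, 5, 8, 2, 10, 4, 12]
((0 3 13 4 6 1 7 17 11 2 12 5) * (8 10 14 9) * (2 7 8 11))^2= [13, 10, 5, 4, 1, 3, 8, 2, 14, 7, 9, 17, 0, 6, 11, 15, 16, 12]= (0 13 6 8 14 11 17 12)(1 10 9 7 2 5 3 4)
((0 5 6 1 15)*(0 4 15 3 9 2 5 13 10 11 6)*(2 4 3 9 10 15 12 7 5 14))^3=(0 3 6 4 5 15 11 9 7 13 10 1 12)(2 14)=[3, 12, 14, 6, 5, 15, 4, 13, 8, 7, 1, 9, 0, 10, 2, 11]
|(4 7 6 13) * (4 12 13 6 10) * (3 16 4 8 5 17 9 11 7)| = |(3 16 4)(5 17 9 11 7 10 8)(12 13)| = 42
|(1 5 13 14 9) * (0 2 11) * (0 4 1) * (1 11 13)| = 10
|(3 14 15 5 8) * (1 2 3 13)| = 8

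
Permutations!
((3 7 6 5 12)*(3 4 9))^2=(3 6 12 9 7 5 4)=[0, 1, 2, 6, 3, 4, 12, 5, 8, 7, 10, 11, 9]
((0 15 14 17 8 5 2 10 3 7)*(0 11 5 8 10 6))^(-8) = [17, 1, 15, 5, 4, 0, 14, 2, 8, 9, 11, 6, 12, 13, 3, 10, 16, 7] = (0 17 7 2 15 10 11 6 14 3 5)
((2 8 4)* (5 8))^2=(2 8)(4 5)=[0, 1, 8, 3, 5, 4, 6, 7, 2]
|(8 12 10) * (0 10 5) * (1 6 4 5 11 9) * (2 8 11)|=24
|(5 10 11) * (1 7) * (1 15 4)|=12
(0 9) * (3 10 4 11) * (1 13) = (0 9)(1 13)(3 10 4 11) = [9, 13, 2, 10, 11, 5, 6, 7, 8, 0, 4, 3, 12, 1]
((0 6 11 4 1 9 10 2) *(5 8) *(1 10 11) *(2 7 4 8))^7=(0 2 5 8 11 9 1 6)(4 10 7)=[2, 6, 5, 3, 10, 8, 0, 4, 11, 1, 7, 9]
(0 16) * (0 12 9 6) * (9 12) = (0 16 9 6) = [16, 1, 2, 3, 4, 5, 0, 7, 8, 6, 10, 11, 12, 13, 14, 15, 9]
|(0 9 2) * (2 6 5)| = |(0 9 6 5 2)| = 5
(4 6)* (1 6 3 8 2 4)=(1 6)(2 4 3 8)=[0, 6, 4, 8, 3, 5, 1, 7, 2]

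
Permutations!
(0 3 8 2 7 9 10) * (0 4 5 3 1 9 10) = [1, 9, 7, 8, 5, 3, 6, 10, 2, 0, 4] = (0 1 9)(2 7 10 4 5 3 8)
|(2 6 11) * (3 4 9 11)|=|(2 6 3 4 9 11)|=6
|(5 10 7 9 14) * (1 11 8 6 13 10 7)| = 12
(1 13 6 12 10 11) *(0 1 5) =(0 1 13 6 12 10 11 5) =[1, 13, 2, 3, 4, 0, 12, 7, 8, 9, 11, 5, 10, 6]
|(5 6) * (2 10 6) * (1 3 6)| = |(1 3 6 5 2 10)| = 6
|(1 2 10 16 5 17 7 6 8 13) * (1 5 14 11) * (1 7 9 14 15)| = 45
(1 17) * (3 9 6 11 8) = (1 17)(3 9 6 11 8) = [0, 17, 2, 9, 4, 5, 11, 7, 3, 6, 10, 8, 12, 13, 14, 15, 16, 1]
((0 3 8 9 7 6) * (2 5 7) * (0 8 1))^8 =(0 1 3)(2 7 8)(5 6 9) =[1, 3, 7, 0, 4, 6, 9, 8, 2, 5]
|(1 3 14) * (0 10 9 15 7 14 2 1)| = 6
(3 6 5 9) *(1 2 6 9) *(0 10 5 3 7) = [10, 2, 6, 9, 4, 1, 3, 0, 8, 7, 5] = (0 10 5 1 2 6 3 9 7)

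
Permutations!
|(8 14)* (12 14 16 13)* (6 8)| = 6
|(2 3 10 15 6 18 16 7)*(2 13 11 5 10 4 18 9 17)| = |(2 3 4 18 16 7 13 11 5 10 15 6 9 17)| = 14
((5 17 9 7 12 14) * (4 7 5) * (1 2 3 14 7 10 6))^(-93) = (17)(1 10 14 2 6 4 3)(7 12) = [0, 10, 6, 1, 3, 5, 4, 12, 8, 9, 14, 11, 7, 13, 2, 15, 16, 17]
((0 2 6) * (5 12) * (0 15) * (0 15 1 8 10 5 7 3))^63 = [1, 5, 8, 6, 4, 3, 10, 2, 12, 9, 7, 11, 0, 13, 14, 15] = (15)(0 1 5 3 6 10 7 2 8 12)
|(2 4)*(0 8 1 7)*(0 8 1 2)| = |(0 1 7 8 2 4)| = 6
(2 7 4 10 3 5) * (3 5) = (2 7 4 10 5) = [0, 1, 7, 3, 10, 2, 6, 4, 8, 9, 5]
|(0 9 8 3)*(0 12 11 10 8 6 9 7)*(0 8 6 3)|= 6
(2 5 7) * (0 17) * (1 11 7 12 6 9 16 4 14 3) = [17, 11, 5, 1, 14, 12, 9, 2, 8, 16, 10, 7, 6, 13, 3, 15, 4, 0] = (0 17)(1 11 7 2 5 12 6 9 16 4 14 3)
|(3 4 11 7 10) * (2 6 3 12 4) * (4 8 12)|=|(2 6 3)(4 11 7 10)(8 12)|=12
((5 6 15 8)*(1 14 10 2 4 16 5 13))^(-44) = (16) = [0, 1, 2, 3, 4, 5, 6, 7, 8, 9, 10, 11, 12, 13, 14, 15, 16]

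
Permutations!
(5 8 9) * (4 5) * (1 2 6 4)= (1 2 6 4 5 8 9)= [0, 2, 6, 3, 5, 8, 4, 7, 9, 1]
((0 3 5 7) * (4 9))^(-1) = (0 7 5 3)(4 9) = [7, 1, 2, 0, 9, 3, 6, 5, 8, 4]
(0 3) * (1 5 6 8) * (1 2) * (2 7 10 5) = (0 3)(1 2)(5 6 8 7 10) = [3, 2, 1, 0, 4, 6, 8, 10, 7, 9, 5]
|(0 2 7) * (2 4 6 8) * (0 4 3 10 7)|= |(0 3 10 7 4 6 8 2)|= 8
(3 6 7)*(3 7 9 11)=(3 6 9 11)=[0, 1, 2, 6, 4, 5, 9, 7, 8, 11, 10, 3]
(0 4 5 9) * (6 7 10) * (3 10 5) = (0 4 3 10 6 7 5 9) = [4, 1, 2, 10, 3, 9, 7, 5, 8, 0, 6]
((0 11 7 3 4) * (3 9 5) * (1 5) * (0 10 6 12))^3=[9, 4, 2, 6, 12, 10, 11, 5, 8, 3, 0, 1, 7]=(0 9 3 6 11 1 4 12 7 5 10)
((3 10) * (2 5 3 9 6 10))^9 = (10) = [0, 1, 2, 3, 4, 5, 6, 7, 8, 9, 10]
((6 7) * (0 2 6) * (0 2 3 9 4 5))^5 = (9)(2 7 6) = [0, 1, 7, 3, 4, 5, 2, 6, 8, 9]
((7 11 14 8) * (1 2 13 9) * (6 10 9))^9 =[0, 6, 10, 3, 4, 5, 1, 11, 7, 13, 2, 14, 12, 9, 8] =(1 6)(2 10)(7 11 14 8)(9 13)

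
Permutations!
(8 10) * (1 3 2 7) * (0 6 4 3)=(0 6 4 3 2 7 1)(8 10)=[6, 0, 7, 2, 3, 5, 4, 1, 10, 9, 8]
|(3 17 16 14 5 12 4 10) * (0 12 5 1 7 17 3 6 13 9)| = |(0 12 4 10 6 13 9)(1 7 17 16 14)| = 35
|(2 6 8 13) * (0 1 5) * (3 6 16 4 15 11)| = 9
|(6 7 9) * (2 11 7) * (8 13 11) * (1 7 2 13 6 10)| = 20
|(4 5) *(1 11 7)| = |(1 11 7)(4 5)| = 6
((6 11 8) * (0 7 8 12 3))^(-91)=(12)=[0, 1, 2, 3, 4, 5, 6, 7, 8, 9, 10, 11, 12]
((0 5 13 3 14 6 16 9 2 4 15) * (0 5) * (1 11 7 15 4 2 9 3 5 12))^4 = (16)(1 12 15 7 11) = [0, 12, 2, 3, 4, 5, 6, 11, 8, 9, 10, 1, 15, 13, 14, 7, 16]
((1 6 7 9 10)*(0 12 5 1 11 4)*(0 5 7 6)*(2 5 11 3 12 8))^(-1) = (0 1 5 2 8)(3 10 9 7 12)(4 11) = [1, 5, 8, 10, 11, 2, 6, 12, 0, 7, 9, 4, 3]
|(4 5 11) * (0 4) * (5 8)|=|(0 4 8 5 11)|=5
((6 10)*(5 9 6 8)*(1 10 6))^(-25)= (10)= [0, 1, 2, 3, 4, 5, 6, 7, 8, 9, 10]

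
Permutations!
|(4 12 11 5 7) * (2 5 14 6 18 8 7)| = |(2 5)(4 12 11 14 6 18 8 7)| = 8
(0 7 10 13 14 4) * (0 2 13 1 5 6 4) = (0 7 10 1 5 6 4 2 13 14) = [7, 5, 13, 3, 2, 6, 4, 10, 8, 9, 1, 11, 12, 14, 0]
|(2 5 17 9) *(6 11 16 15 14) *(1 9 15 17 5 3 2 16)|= 8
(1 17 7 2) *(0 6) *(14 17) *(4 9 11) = (0 6)(1 14 17 7 2)(4 9 11) = [6, 14, 1, 3, 9, 5, 0, 2, 8, 11, 10, 4, 12, 13, 17, 15, 16, 7]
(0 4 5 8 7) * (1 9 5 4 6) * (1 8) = (0 6 8 7)(1 9 5) = [6, 9, 2, 3, 4, 1, 8, 0, 7, 5]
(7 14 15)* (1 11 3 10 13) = [0, 11, 2, 10, 4, 5, 6, 14, 8, 9, 13, 3, 12, 1, 15, 7] = (1 11 3 10 13)(7 14 15)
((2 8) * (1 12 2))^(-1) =(1 8 2 12) =[0, 8, 12, 3, 4, 5, 6, 7, 2, 9, 10, 11, 1]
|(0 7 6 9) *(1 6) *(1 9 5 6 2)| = 6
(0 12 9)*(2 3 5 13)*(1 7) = [12, 7, 3, 5, 4, 13, 6, 1, 8, 0, 10, 11, 9, 2] = (0 12 9)(1 7)(2 3 5 13)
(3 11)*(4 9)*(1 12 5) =(1 12 5)(3 11)(4 9) =[0, 12, 2, 11, 9, 1, 6, 7, 8, 4, 10, 3, 5]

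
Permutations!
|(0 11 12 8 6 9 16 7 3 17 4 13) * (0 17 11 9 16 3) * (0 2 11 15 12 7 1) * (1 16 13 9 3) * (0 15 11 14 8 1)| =12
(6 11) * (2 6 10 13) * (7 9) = [0, 1, 6, 3, 4, 5, 11, 9, 8, 7, 13, 10, 12, 2] = (2 6 11 10 13)(7 9)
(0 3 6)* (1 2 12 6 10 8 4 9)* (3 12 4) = (0 12 6)(1 2 4 9)(3 10 8) = [12, 2, 4, 10, 9, 5, 0, 7, 3, 1, 8, 11, 6]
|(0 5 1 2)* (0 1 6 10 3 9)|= |(0 5 6 10 3 9)(1 2)|= 6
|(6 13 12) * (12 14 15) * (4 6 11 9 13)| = 6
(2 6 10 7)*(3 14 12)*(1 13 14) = (1 13 14 12 3)(2 6 10 7) = [0, 13, 6, 1, 4, 5, 10, 2, 8, 9, 7, 11, 3, 14, 12]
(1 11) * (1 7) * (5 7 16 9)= (1 11 16 9 5 7)= [0, 11, 2, 3, 4, 7, 6, 1, 8, 5, 10, 16, 12, 13, 14, 15, 9]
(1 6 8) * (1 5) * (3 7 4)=(1 6 8 5)(3 7 4)=[0, 6, 2, 7, 3, 1, 8, 4, 5]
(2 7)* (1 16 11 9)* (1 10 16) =(2 7)(9 10 16 11) =[0, 1, 7, 3, 4, 5, 6, 2, 8, 10, 16, 9, 12, 13, 14, 15, 11]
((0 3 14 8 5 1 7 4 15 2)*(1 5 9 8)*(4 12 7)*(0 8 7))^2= (0 14 4 2 9 12 3 1 15 8 7)= [14, 15, 9, 1, 2, 5, 6, 0, 7, 12, 10, 11, 3, 13, 4, 8]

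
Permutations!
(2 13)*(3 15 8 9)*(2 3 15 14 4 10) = [0, 1, 13, 14, 10, 5, 6, 7, 9, 15, 2, 11, 12, 3, 4, 8] = (2 13 3 14 4 10)(8 9 15)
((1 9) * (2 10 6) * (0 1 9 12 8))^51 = (0 8 12 1) = [8, 0, 2, 3, 4, 5, 6, 7, 12, 9, 10, 11, 1]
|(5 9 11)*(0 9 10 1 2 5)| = 12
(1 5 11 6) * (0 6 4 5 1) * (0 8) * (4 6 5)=(0 5 11 6 8)=[5, 1, 2, 3, 4, 11, 8, 7, 0, 9, 10, 6]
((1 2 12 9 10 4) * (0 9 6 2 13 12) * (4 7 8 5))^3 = (0 7 4 12)(1 6 9 8)(2 10 5 13) = [7, 6, 10, 3, 12, 13, 9, 4, 1, 8, 5, 11, 0, 2]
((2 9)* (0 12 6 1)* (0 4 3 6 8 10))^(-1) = (0 10 8 12)(1 6 3 4)(2 9) = [10, 6, 9, 4, 1, 5, 3, 7, 12, 2, 8, 11, 0]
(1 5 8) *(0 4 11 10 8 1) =(0 4 11 10 8)(1 5) =[4, 5, 2, 3, 11, 1, 6, 7, 0, 9, 8, 10]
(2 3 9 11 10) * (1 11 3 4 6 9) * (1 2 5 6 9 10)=(1 11)(2 4 9 3)(5 6 10)=[0, 11, 4, 2, 9, 6, 10, 7, 8, 3, 5, 1]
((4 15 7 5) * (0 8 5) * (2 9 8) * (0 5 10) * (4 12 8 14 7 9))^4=(0 9 12 2 14 8 4 7 10 15 5)=[9, 1, 14, 3, 7, 0, 6, 10, 4, 12, 15, 11, 2, 13, 8, 5]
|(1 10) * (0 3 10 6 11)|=6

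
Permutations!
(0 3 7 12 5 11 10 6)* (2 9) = [3, 1, 9, 7, 4, 11, 0, 12, 8, 2, 6, 10, 5] = (0 3 7 12 5 11 10 6)(2 9)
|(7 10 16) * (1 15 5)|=3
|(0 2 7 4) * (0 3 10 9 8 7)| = |(0 2)(3 10 9 8 7 4)| = 6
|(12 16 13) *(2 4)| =|(2 4)(12 16 13)| =6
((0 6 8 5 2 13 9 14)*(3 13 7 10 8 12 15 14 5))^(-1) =(0 14 15 12 6)(2 5 9 13 3 8 10 7) =[14, 1, 5, 8, 4, 9, 0, 2, 10, 13, 7, 11, 6, 3, 15, 12]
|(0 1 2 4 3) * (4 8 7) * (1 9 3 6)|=6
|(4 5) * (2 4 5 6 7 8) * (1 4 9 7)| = 12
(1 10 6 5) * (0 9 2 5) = [9, 10, 5, 3, 4, 1, 0, 7, 8, 2, 6] = (0 9 2 5 1 10 6)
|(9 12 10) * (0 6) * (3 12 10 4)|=6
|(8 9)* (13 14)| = 2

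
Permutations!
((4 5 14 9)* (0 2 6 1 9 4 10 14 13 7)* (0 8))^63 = [1, 14, 9, 3, 7, 8, 10, 2, 6, 4, 5, 11, 12, 0, 13] = (0 1 14 13)(2 9 4 7)(5 8 6 10)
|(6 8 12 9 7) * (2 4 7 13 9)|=|(2 4 7 6 8 12)(9 13)|=6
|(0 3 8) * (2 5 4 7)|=12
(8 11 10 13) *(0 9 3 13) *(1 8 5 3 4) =(0 9 4 1 8 11 10)(3 13 5) =[9, 8, 2, 13, 1, 3, 6, 7, 11, 4, 0, 10, 12, 5]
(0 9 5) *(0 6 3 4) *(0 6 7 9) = (3 4 6)(5 7 9) = [0, 1, 2, 4, 6, 7, 3, 9, 8, 5]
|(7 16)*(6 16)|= 3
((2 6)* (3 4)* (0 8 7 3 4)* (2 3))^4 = (0 6 7)(2 8 3) = [6, 1, 8, 2, 4, 5, 7, 0, 3]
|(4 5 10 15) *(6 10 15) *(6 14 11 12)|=15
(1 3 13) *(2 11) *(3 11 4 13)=[0, 11, 4, 3, 13, 5, 6, 7, 8, 9, 10, 2, 12, 1]=(1 11 2 4 13)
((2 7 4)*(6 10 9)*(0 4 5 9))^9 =(0 4 2 7 5 9 6 10) =[4, 1, 7, 3, 2, 9, 10, 5, 8, 6, 0]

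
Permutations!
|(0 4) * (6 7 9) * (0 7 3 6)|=|(0 4 7 9)(3 6)|=4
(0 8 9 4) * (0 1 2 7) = (0 8 9 4 1 2 7) = [8, 2, 7, 3, 1, 5, 6, 0, 9, 4]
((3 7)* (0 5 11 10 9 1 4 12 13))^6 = (0 4 10)(1 11 13)(5 12 9) = [4, 11, 2, 3, 10, 12, 6, 7, 8, 5, 0, 13, 9, 1]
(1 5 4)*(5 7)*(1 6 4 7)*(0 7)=[7, 1, 2, 3, 6, 0, 4, 5]=(0 7 5)(4 6)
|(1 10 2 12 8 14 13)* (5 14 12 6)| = 14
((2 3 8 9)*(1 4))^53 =(1 4)(2 3 8 9) =[0, 4, 3, 8, 1, 5, 6, 7, 9, 2]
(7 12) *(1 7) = (1 7 12) = [0, 7, 2, 3, 4, 5, 6, 12, 8, 9, 10, 11, 1]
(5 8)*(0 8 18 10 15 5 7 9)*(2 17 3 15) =(0 8 7 9)(2 17 3 15 5 18 10) =[8, 1, 17, 15, 4, 18, 6, 9, 7, 0, 2, 11, 12, 13, 14, 5, 16, 3, 10]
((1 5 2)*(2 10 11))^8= (1 11 5 2 10)= [0, 11, 10, 3, 4, 2, 6, 7, 8, 9, 1, 5]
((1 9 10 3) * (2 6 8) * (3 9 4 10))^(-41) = (1 3 9 10 4)(2 6 8) = [0, 3, 6, 9, 1, 5, 8, 7, 2, 10, 4]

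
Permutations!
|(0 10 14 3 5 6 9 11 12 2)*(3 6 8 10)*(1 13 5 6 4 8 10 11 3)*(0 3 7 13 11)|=|(0 1 11 12 2 3 6 9 7 13 5 10 14 4 8)|=15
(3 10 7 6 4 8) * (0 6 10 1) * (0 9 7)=(0 6 4 8 3 1 9 7 10)=[6, 9, 2, 1, 8, 5, 4, 10, 3, 7, 0]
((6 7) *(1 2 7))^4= [0, 1, 2, 3, 4, 5, 6, 7]= (7)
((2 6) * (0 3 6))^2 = (0 6)(2 3) = [6, 1, 3, 2, 4, 5, 0]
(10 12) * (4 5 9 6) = (4 5 9 6)(10 12) = [0, 1, 2, 3, 5, 9, 4, 7, 8, 6, 12, 11, 10]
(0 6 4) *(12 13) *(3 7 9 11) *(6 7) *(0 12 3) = [7, 1, 2, 6, 12, 5, 4, 9, 8, 11, 10, 0, 13, 3] = (0 7 9 11)(3 6 4 12 13)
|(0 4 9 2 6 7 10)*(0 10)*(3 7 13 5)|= 9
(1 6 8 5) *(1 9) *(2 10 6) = (1 2 10 6 8 5 9) = [0, 2, 10, 3, 4, 9, 8, 7, 5, 1, 6]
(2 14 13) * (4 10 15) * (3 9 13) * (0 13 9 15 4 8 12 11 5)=[13, 1, 14, 15, 10, 0, 6, 7, 12, 9, 4, 5, 11, 2, 3, 8]=(0 13 2 14 3 15 8 12 11 5)(4 10)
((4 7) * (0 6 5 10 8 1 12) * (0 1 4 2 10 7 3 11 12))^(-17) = (0 4 5 11 2 1 8 6 3 7 12 10) = [4, 8, 1, 7, 5, 11, 3, 12, 6, 9, 0, 2, 10]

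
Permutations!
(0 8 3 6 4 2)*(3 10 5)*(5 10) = (10)(0 8 5 3 6 4 2) = [8, 1, 0, 6, 2, 3, 4, 7, 5, 9, 10]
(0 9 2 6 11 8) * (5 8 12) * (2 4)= (0 9 4 2 6 11 12 5 8)= [9, 1, 6, 3, 2, 8, 11, 7, 0, 4, 10, 12, 5]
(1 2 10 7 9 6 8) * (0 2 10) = [2, 10, 0, 3, 4, 5, 8, 9, 1, 6, 7] = (0 2)(1 10 7 9 6 8)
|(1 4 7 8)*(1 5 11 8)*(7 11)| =|(1 4 11 8 5 7)| =6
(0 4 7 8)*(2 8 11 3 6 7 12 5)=(0 4 12 5 2 8)(3 6 7 11)=[4, 1, 8, 6, 12, 2, 7, 11, 0, 9, 10, 3, 5]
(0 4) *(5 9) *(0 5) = [4, 1, 2, 3, 5, 9, 6, 7, 8, 0] = (0 4 5 9)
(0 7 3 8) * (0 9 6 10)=(0 7 3 8 9 6 10)=[7, 1, 2, 8, 4, 5, 10, 3, 9, 6, 0]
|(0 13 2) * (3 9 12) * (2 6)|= 12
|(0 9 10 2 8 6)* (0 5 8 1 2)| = 6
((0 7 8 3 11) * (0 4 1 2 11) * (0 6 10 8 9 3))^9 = [9, 2, 11, 10, 1, 5, 8, 3, 7, 6, 0, 4] = (0 9 6 8 7 3 10)(1 2 11 4)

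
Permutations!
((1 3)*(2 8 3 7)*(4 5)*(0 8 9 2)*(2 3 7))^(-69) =(1 3 9 2)(4 5) =[0, 3, 1, 9, 5, 4, 6, 7, 8, 2]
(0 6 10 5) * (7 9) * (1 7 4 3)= [6, 7, 2, 1, 3, 0, 10, 9, 8, 4, 5]= (0 6 10 5)(1 7 9 4 3)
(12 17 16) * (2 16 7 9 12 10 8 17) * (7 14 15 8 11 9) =(2 16 10 11 9 12)(8 17 14 15) =[0, 1, 16, 3, 4, 5, 6, 7, 17, 12, 11, 9, 2, 13, 15, 8, 10, 14]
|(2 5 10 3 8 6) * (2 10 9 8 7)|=8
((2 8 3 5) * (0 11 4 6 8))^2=[4, 1, 11, 2, 8, 0, 3, 7, 5, 9, 10, 6]=(0 4 8 5)(2 11 6 3)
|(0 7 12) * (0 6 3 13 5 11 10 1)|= |(0 7 12 6 3 13 5 11 10 1)|= 10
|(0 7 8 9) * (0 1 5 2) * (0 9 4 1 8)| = |(0 7)(1 5 2 9 8 4)| = 6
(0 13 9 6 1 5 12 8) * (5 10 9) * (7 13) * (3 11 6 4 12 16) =(0 7 13 5 16 3 11 6 1 10 9 4 12 8) =[7, 10, 2, 11, 12, 16, 1, 13, 0, 4, 9, 6, 8, 5, 14, 15, 3]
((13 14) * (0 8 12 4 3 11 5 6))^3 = (0 4 5 8 3 6 12 11)(13 14) = [4, 1, 2, 6, 5, 8, 12, 7, 3, 9, 10, 0, 11, 14, 13]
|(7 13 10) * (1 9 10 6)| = 6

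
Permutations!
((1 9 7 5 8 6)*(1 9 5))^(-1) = (1 7 9 6 8 5) = [0, 7, 2, 3, 4, 1, 8, 9, 5, 6]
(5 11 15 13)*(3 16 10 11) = [0, 1, 2, 16, 4, 3, 6, 7, 8, 9, 11, 15, 12, 5, 14, 13, 10] = (3 16 10 11 15 13 5)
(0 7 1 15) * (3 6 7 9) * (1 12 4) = [9, 15, 2, 6, 1, 5, 7, 12, 8, 3, 10, 11, 4, 13, 14, 0] = (0 9 3 6 7 12 4 1 15)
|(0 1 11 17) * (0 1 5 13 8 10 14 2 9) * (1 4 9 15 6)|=14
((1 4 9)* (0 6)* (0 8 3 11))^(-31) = [11, 9, 2, 8, 1, 5, 0, 7, 6, 4, 10, 3] = (0 11 3 8 6)(1 9 4)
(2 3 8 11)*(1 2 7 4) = (1 2 3 8 11 7 4) = [0, 2, 3, 8, 1, 5, 6, 4, 11, 9, 10, 7]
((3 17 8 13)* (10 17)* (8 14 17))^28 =(17) =[0, 1, 2, 3, 4, 5, 6, 7, 8, 9, 10, 11, 12, 13, 14, 15, 16, 17]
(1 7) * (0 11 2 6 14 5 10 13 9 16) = (0 11 2 6 14 5 10 13 9 16)(1 7) = [11, 7, 6, 3, 4, 10, 14, 1, 8, 16, 13, 2, 12, 9, 5, 15, 0]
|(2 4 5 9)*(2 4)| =3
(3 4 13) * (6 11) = (3 4 13)(6 11) = [0, 1, 2, 4, 13, 5, 11, 7, 8, 9, 10, 6, 12, 3]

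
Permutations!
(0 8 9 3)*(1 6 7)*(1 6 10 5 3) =[8, 10, 2, 0, 4, 3, 7, 6, 9, 1, 5] =(0 8 9 1 10 5 3)(6 7)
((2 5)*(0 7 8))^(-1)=(0 8 7)(2 5)=[8, 1, 5, 3, 4, 2, 6, 0, 7]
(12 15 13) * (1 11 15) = (1 11 15 13 12) = [0, 11, 2, 3, 4, 5, 6, 7, 8, 9, 10, 15, 1, 12, 14, 13]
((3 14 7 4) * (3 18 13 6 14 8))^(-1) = (3 8)(4 7 14 6 13 18) = [0, 1, 2, 8, 7, 5, 13, 14, 3, 9, 10, 11, 12, 18, 6, 15, 16, 17, 4]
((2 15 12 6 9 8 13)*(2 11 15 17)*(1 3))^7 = [0, 3, 17, 1, 4, 5, 6, 7, 8, 9, 10, 11, 12, 13, 14, 15, 16, 2] = (1 3)(2 17)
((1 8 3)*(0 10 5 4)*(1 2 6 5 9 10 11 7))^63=(0 1 2 4 7 3 5 11 8 6)(9 10)=[1, 2, 4, 5, 7, 11, 0, 3, 6, 10, 9, 8]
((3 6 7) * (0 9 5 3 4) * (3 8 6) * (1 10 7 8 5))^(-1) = [4, 9, 2, 3, 7, 5, 8, 10, 6, 0, 1] = (0 4 7 10 1 9)(6 8)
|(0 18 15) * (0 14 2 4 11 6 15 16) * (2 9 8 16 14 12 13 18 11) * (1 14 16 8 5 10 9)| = |(0 11 6 15 12 13 18 16)(1 14)(2 4)(5 10 9)| = 24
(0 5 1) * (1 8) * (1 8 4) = (8)(0 5 4 1) = [5, 0, 2, 3, 1, 4, 6, 7, 8]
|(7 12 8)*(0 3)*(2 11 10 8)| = |(0 3)(2 11 10 8 7 12)| = 6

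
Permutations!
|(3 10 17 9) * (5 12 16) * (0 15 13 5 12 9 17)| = |(17)(0 15 13 5 9 3 10)(12 16)| = 14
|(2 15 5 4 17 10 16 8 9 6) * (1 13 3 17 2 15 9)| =42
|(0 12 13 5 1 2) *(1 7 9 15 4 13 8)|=30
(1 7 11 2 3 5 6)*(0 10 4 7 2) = (0 10 4 7 11)(1 2 3 5 6) = [10, 2, 3, 5, 7, 6, 1, 11, 8, 9, 4, 0]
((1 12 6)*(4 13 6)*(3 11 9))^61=(1 12 4 13 6)(3 11 9)=[0, 12, 2, 11, 13, 5, 1, 7, 8, 3, 10, 9, 4, 6]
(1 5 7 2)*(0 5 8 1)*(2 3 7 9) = [5, 8, 0, 7, 4, 9, 6, 3, 1, 2] = (0 5 9 2)(1 8)(3 7)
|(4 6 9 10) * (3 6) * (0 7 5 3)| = 8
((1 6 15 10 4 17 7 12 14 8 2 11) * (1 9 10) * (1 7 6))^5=[0, 1, 17, 3, 12, 5, 8, 11, 4, 15, 7, 6, 9, 13, 10, 2, 16, 14]=(2 17 14 10 7 11 6 8 4 12 9 15)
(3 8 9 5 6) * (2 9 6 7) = (2 9 5 7)(3 8 6) = [0, 1, 9, 8, 4, 7, 3, 2, 6, 5]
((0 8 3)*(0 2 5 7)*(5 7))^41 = (0 8 3 2 7) = [8, 1, 7, 2, 4, 5, 6, 0, 3]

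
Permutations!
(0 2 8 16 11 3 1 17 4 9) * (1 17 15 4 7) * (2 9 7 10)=(0 9)(1 15 4 7)(2 8 16 11 3 17 10)=[9, 15, 8, 17, 7, 5, 6, 1, 16, 0, 2, 3, 12, 13, 14, 4, 11, 10]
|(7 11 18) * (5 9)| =|(5 9)(7 11 18)| =6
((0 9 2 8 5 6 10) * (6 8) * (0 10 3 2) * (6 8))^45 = (10)(0 9) = [9, 1, 2, 3, 4, 5, 6, 7, 8, 0, 10]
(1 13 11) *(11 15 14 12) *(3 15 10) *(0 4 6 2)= (0 4 6 2)(1 13 10 3 15 14 12 11)= [4, 13, 0, 15, 6, 5, 2, 7, 8, 9, 3, 1, 11, 10, 12, 14]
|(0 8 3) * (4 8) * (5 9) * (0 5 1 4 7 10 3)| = |(0 7 10 3 5 9 1 4 8)| = 9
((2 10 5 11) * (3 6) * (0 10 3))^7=[0, 1, 2, 3, 4, 5, 6, 7, 8, 9, 10, 11]=(11)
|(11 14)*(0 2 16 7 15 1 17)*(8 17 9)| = 18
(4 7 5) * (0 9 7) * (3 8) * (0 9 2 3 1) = (0 2 3 8 1)(4 9 7 5) = [2, 0, 3, 8, 9, 4, 6, 5, 1, 7]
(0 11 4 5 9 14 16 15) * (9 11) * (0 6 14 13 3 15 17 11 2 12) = (0 9 13 3 15 6 14 16 17 11 4 5 2 12) = [9, 1, 12, 15, 5, 2, 14, 7, 8, 13, 10, 4, 0, 3, 16, 6, 17, 11]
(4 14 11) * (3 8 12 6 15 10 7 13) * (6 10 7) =(3 8 12 10 6 15 7 13)(4 14 11) =[0, 1, 2, 8, 14, 5, 15, 13, 12, 9, 6, 4, 10, 3, 11, 7]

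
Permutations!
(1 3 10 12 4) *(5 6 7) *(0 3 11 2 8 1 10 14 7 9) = [3, 11, 8, 14, 10, 6, 9, 5, 1, 0, 12, 2, 4, 13, 7] = (0 3 14 7 5 6 9)(1 11 2 8)(4 10 12)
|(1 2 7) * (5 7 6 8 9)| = 7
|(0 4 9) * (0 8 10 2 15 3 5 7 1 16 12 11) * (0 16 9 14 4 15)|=30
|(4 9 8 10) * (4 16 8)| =6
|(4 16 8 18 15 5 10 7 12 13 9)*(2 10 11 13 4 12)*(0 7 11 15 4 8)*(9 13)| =|(0 7 2 10 11 9 12 8 18 4 16)(5 15)| =22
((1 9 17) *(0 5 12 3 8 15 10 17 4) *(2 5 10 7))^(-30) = (17)(2 15 3 5 7 8 12) = [0, 1, 15, 5, 4, 7, 6, 8, 12, 9, 10, 11, 2, 13, 14, 3, 16, 17]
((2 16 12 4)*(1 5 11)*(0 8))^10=(1 5 11)(2 12)(4 16)=[0, 5, 12, 3, 16, 11, 6, 7, 8, 9, 10, 1, 2, 13, 14, 15, 4]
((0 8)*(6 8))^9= (8)= [0, 1, 2, 3, 4, 5, 6, 7, 8]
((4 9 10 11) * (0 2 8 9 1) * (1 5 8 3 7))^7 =[3, 2, 7, 1, 5, 8, 6, 0, 9, 10, 11, 4] =(0 3 1 2 7)(4 5 8 9 10 11)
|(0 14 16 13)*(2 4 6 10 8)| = 20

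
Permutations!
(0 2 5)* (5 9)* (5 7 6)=(0 2 9 7 6 5)=[2, 1, 9, 3, 4, 0, 5, 6, 8, 7]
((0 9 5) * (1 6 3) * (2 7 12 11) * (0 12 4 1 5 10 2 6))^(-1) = (0 1 4 7 2 10 9)(3 6 11 12 5) = [1, 4, 10, 6, 7, 3, 11, 2, 8, 0, 9, 12, 5]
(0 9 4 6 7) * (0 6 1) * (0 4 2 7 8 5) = (0 9 2 7 6 8 5)(1 4) = [9, 4, 7, 3, 1, 0, 8, 6, 5, 2]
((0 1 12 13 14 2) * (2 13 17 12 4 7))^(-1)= [2, 0, 7, 3, 1, 5, 6, 4, 8, 9, 10, 11, 17, 14, 13, 15, 16, 12]= (0 2 7 4 1)(12 17)(13 14)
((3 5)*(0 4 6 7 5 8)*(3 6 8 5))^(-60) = (8) = [0, 1, 2, 3, 4, 5, 6, 7, 8]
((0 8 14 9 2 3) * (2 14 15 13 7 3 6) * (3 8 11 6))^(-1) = (0 3 2 6 11)(7 13 15 8)(9 14) = [3, 1, 6, 2, 4, 5, 11, 13, 7, 14, 10, 0, 12, 15, 9, 8]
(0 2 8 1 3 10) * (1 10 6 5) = (0 2 8 10)(1 3 6 5) = [2, 3, 8, 6, 4, 1, 5, 7, 10, 9, 0]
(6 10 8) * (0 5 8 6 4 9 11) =(0 5 8 4 9 11)(6 10) =[5, 1, 2, 3, 9, 8, 10, 7, 4, 11, 6, 0]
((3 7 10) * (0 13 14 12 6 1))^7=[13, 0, 2, 7, 4, 5, 1, 10, 8, 9, 3, 11, 6, 14, 12]=(0 13 14 12 6 1)(3 7 10)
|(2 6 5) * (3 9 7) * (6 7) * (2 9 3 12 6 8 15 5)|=|(2 7 12 6)(5 9 8 15)|=4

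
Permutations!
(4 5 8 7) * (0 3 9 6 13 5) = (0 3 9 6 13 5 8 7 4) = [3, 1, 2, 9, 0, 8, 13, 4, 7, 6, 10, 11, 12, 5]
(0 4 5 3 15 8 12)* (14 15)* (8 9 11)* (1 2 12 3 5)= [4, 2, 12, 14, 1, 5, 6, 7, 3, 11, 10, 8, 0, 13, 15, 9]= (0 4 1 2 12)(3 14 15 9 11 8)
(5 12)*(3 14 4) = (3 14 4)(5 12) = [0, 1, 2, 14, 3, 12, 6, 7, 8, 9, 10, 11, 5, 13, 4]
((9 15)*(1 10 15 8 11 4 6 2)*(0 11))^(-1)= (0 8 9 15 10 1 2 6 4 11)= [8, 2, 6, 3, 11, 5, 4, 7, 9, 15, 1, 0, 12, 13, 14, 10]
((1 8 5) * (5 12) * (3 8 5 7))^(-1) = [0, 5, 2, 7, 4, 1, 6, 12, 3, 9, 10, 11, 8] = (1 5)(3 7 12 8)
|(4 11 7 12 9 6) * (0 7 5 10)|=9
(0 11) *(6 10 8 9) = (0 11)(6 10 8 9) = [11, 1, 2, 3, 4, 5, 10, 7, 9, 6, 8, 0]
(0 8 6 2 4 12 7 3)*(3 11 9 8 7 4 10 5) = [7, 1, 10, 0, 12, 3, 2, 11, 6, 8, 5, 9, 4] = (0 7 11 9 8 6 2 10 5 3)(4 12)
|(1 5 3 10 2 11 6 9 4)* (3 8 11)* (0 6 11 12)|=24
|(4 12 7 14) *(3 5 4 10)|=|(3 5 4 12 7 14 10)|=7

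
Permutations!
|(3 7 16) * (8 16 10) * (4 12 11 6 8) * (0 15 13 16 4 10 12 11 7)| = 20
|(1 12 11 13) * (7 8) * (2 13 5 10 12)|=|(1 2 13)(5 10 12 11)(7 8)|=12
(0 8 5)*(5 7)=(0 8 7 5)=[8, 1, 2, 3, 4, 0, 6, 5, 7]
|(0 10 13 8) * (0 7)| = 5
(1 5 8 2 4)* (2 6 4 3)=(1 5 8 6 4)(2 3)=[0, 5, 3, 2, 1, 8, 4, 7, 6]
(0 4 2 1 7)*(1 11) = (0 4 2 11 1 7) = [4, 7, 11, 3, 2, 5, 6, 0, 8, 9, 10, 1]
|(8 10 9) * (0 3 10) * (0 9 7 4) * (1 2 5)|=30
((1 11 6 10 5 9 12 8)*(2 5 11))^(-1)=(1 8 12 9 5 2)(6 11 10)=[0, 8, 1, 3, 4, 2, 11, 7, 12, 5, 6, 10, 9]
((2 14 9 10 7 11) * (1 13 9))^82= (1 9 7 2)(10 11 14 13)= [0, 9, 1, 3, 4, 5, 6, 2, 8, 7, 11, 14, 12, 10, 13]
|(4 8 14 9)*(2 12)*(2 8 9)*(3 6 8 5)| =|(2 12 5 3 6 8 14)(4 9)| =14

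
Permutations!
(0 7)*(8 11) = [7, 1, 2, 3, 4, 5, 6, 0, 11, 9, 10, 8] = (0 7)(8 11)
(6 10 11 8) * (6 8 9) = (6 10 11 9) = [0, 1, 2, 3, 4, 5, 10, 7, 8, 6, 11, 9]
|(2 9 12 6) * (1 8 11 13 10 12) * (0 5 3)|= |(0 5 3)(1 8 11 13 10 12 6 2 9)|= 9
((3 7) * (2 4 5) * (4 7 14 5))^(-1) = (2 5 14 3 7) = [0, 1, 5, 7, 4, 14, 6, 2, 8, 9, 10, 11, 12, 13, 3]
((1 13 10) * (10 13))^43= [0, 10, 2, 3, 4, 5, 6, 7, 8, 9, 1, 11, 12, 13]= (13)(1 10)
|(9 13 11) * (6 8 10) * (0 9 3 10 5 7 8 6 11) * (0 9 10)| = |(0 10 11 3)(5 7 8)(9 13)| = 12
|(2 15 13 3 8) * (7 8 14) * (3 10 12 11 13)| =|(2 15 3 14 7 8)(10 12 11 13)| =12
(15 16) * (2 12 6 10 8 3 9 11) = (2 12 6 10 8 3 9 11)(15 16) = [0, 1, 12, 9, 4, 5, 10, 7, 3, 11, 8, 2, 6, 13, 14, 16, 15]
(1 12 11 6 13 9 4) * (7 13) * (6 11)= (1 12 6 7 13 9 4)= [0, 12, 2, 3, 1, 5, 7, 13, 8, 4, 10, 11, 6, 9]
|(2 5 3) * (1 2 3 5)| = 2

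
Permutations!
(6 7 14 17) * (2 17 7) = (2 17 6)(7 14) = [0, 1, 17, 3, 4, 5, 2, 14, 8, 9, 10, 11, 12, 13, 7, 15, 16, 6]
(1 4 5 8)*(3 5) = (1 4 3 5 8) = [0, 4, 2, 5, 3, 8, 6, 7, 1]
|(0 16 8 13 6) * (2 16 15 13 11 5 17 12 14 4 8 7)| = |(0 15 13 6)(2 16 7)(4 8 11 5 17 12 14)| = 84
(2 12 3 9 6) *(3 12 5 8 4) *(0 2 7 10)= (12)(0 2 5 8 4 3 9 6 7 10)= [2, 1, 5, 9, 3, 8, 7, 10, 4, 6, 0, 11, 12]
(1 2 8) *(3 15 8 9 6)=(1 2 9 6 3 15 8)=[0, 2, 9, 15, 4, 5, 3, 7, 1, 6, 10, 11, 12, 13, 14, 8]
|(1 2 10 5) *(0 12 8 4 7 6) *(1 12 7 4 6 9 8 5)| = |(0 7 9 8 6)(1 2 10)(5 12)| = 30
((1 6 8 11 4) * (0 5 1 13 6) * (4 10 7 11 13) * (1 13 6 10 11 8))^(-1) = [1, 6, 2, 3, 4, 0, 8, 10, 7, 9, 13, 11, 12, 5] = (0 1 6 8 7 10 13 5)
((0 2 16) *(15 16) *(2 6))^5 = (16) = [0, 1, 2, 3, 4, 5, 6, 7, 8, 9, 10, 11, 12, 13, 14, 15, 16]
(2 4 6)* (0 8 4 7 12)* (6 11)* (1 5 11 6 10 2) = [8, 5, 7, 3, 6, 11, 1, 12, 4, 9, 2, 10, 0] = (0 8 4 6 1 5 11 10 2 7 12)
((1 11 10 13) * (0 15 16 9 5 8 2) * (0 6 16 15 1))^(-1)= (0 13 10 11 1)(2 8 5 9 16 6)= [13, 0, 8, 3, 4, 9, 2, 7, 5, 16, 11, 1, 12, 10, 14, 15, 6]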